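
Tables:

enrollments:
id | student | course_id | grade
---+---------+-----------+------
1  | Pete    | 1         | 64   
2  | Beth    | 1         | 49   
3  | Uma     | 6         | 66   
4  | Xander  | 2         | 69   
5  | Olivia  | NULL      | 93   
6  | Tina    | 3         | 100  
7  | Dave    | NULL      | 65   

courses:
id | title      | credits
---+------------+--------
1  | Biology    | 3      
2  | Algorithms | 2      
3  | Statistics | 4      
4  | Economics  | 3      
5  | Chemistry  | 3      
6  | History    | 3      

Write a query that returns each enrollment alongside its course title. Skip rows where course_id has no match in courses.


INNER JOIN keeps only enrollments rows whose course_id matches an id in courses. Walk through each enrollment:
  - enrollment 1 (Pete): course_id=1 -> matches Biology
  - enrollment 2 (Beth): course_id=1 -> matches Biology
  - enrollment 3 (Uma): course_id=6 -> matches History
  - enrollment 4 (Xander): course_id=2 -> matches Algorithms
  - enrollment 5 (Olivia): course_id=NULL, no match -> dropped
  - enrollment 6 (Tina): course_id=3 -> matches Statistics
  - enrollment 7 (Dave): course_id=NULL, no match -> dropped
So 2 of 7 rows are dropped.

SQL:
SELECT a.student, b.title AS course
FROM enrollments a
INNER JOIN courses b ON a.course_id = b.id

Result:
student | course    
--------+-----------
Pete    | Biology   
Beth    | Biology   
Uma     | History   
Xander  | Algorithms
Tina    | Statistics


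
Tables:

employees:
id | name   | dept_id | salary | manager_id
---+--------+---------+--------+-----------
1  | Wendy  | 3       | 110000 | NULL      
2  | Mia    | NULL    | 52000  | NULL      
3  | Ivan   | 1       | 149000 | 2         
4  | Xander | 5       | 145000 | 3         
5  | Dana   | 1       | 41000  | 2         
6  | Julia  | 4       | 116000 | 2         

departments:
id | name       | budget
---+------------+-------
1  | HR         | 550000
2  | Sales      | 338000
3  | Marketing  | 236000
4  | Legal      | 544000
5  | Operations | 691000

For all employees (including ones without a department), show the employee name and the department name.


LEFT JOIN keeps every row from employees (the left table); where dept_id has no match in departments, the department columns become NULL. Walk through each employee:
  - employee 1 (Wendy): dept_id=3 -> matches Marketing
  - employee 2 (Mia): dept_id=NULL, no match -> kept with NULL
  - employee 3 (Ivan): dept_id=1 -> matches HR
  - employee 4 (Xander): dept_id=5 -> matches Operations
  - employee 5 (Dana): dept_id=1 -> matches HR
  - employee 6 (Julia): dept_id=4 -> matches Legal
All 6 rows appear; 1 has NULL department.

SQL:
SELECT a.name, b.name AS department
FROM employees a
LEFT JOIN departments b ON a.dept_id = b.id

Result:
name   | department
-------+-----------
Wendy  | Marketing 
Mia    | NULL      
Ivan   | HR        
Xander | Operations
Dana   | HR        
Julia  | Legal     


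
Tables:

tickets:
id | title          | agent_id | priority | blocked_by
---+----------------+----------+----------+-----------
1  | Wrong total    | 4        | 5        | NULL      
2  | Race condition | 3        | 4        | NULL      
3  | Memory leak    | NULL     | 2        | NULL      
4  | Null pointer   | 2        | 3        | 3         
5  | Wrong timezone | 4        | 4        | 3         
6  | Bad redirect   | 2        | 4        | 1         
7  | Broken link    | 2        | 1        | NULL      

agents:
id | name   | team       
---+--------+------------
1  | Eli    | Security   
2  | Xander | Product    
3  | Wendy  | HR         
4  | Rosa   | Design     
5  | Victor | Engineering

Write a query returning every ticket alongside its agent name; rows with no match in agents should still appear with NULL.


LEFT JOIN keeps every row from tickets (the left table); where agent_id has no match in agents, the agent columns become NULL. Walk through each ticket:
  - ticket 1 (Wrong total): agent_id=4 -> matches Rosa
  - ticket 2 (Race condition): agent_id=3 -> matches Wendy
  - ticket 3 (Memory leak): agent_id=NULL, no match -> kept with NULL
  - ticket 4 (Null pointer): agent_id=2 -> matches Xander
  - ticket 5 (Wrong timezone): agent_id=4 -> matches Rosa
  - ticket 6 (Bad redirect): agent_id=2 -> matches Xander
  - ticket 7 (Broken link): agent_id=2 -> matches Xander
All 7 rows appear; 1 has NULL agent.

SQL:
SELECT a.title, b.name AS agent
FROM tickets a
LEFT JOIN agents b ON a.agent_id = b.id

Result:
title          | agent 
---------------+-------
Wrong total    | Rosa  
Race condition | Wendy 
Memory leak    | NULL  
Null pointer   | Xander
Wrong timezone | Rosa  
Bad redirect   | Xander
Broken link    | Xander


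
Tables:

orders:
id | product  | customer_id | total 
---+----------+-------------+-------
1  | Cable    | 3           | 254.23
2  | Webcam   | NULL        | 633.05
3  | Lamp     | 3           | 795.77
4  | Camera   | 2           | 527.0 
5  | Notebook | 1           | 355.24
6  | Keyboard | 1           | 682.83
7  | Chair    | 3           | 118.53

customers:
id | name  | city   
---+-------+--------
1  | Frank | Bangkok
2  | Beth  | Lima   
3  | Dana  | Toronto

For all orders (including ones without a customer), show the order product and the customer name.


LEFT JOIN keeps every row from orders (the left table); where customer_id has no match in customers, the customer columns become NULL. Walk through each order:
  - order 1 (Cable): customer_id=3 -> matches Dana
  - order 2 (Webcam): customer_id=NULL, no match -> kept with NULL
  - order 3 (Lamp): customer_id=3 -> matches Dana
  - order 4 (Camera): customer_id=2 -> matches Beth
  - order 5 (Notebook): customer_id=1 -> matches Frank
  - order 6 (Keyboard): customer_id=1 -> matches Frank
  - order 7 (Chair): customer_id=3 -> matches Dana
All 7 rows appear; 1 has NULL customer.

SQL:
SELECT a.product, b.name AS customer
FROM orders a
LEFT JOIN customers b ON a.customer_id = b.id

Result:
product  | customer
---------+---------
Cable    | Dana    
Webcam   | NULL    
Lamp     | Dana    
Camera   | Beth    
Notebook | Frank   
Keyboard | Frank   
Chair    | Dana    


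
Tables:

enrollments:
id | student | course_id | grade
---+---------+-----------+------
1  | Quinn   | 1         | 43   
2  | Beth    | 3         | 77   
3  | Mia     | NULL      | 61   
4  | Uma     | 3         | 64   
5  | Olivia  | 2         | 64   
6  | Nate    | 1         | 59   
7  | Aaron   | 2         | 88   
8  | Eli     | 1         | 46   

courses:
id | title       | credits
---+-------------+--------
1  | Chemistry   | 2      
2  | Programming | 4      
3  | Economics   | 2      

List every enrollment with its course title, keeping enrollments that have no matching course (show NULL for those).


LEFT JOIN keeps every row from enrollments (the left table); where course_id has no match in courses, the course columns become NULL. Walk through each enrollment:
  - enrollment 1 (Quinn): course_id=1 -> matches Chemistry
  - enrollment 2 (Beth): course_id=3 -> matches Economics
  - enrollment 3 (Mia): course_id=NULL, no match -> kept with NULL
  - enrollment 4 (Uma): course_id=3 -> matches Economics
  - enrollment 5 (Olivia): course_id=2 -> matches Programming
  - enrollment 6 (Nate): course_id=1 -> matches Chemistry
  - enrollment 7 (Aaron): course_id=2 -> matches Programming
  - enrollment 8 (Eli): course_id=1 -> matches Chemistry
All 8 rows appear; 1 has NULL course.

SQL:
SELECT a.student, b.title AS course
FROM enrollments a
LEFT JOIN courses b ON a.course_id = b.id

Result:
student | course     
--------+------------
Quinn   | Chemistry  
Beth    | Economics  
Mia     | NULL       
Uma     | Economics  
Olivia  | Programming
Nate    | Chemistry  
Aaron   | Programming
Eli     | Chemistry  


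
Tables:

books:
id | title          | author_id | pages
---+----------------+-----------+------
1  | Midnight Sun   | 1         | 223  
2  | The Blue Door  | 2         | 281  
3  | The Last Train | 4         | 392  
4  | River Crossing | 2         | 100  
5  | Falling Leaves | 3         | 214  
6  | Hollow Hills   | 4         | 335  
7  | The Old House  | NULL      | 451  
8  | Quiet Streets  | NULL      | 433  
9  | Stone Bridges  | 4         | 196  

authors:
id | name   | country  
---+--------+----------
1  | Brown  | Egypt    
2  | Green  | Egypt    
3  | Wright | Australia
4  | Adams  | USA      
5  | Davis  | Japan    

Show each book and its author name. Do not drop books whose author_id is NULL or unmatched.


LEFT JOIN keeps every row from books (the left table); where author_id has no match in authors, the author columns become NULL. Walk through each book:
  - book 1 (Midnight Sun): author_id=1 -> matches Brown
  - book 2 (The Blue Door): author_id=2 -> matches Green
  - book 3 (The Last Train): author_id=4 -> matches Adams
  - book 4 (River Crossing): author_id=2 -> matches Green
  - book 5 (Falling Leaves): author_id=3 -> matches Wright
  - book 6 (Hollow Hills): author_id=4 -> matches Adams
  - book 7 (The Old House): author_id=NULL, no match -> kept with NULL
  - book 8 (Quiet Streets): author_id=NULL, no match -> kept with NULL
  - book 9 (Stone Bridges): author_id=4 -> matches Adams
All 9 rows appear; 2 have NULL author.

SQL:
SELECT a.title, b.name AS author
FROM books a
LEFT JOIN authors b ON a.author_id = b.id

Result:
title          | author
---------------+-------
Midnight Sun   | Brown 
The Blue Door  | Green 
The Last Train | Adams 
River Crossing | Green 
Falling Leaves | Wright
Hollow Hills   | Adams 
The Old House  | NULL  
Quiet Streets  | NULL  
Stone Bridges  | Adams 


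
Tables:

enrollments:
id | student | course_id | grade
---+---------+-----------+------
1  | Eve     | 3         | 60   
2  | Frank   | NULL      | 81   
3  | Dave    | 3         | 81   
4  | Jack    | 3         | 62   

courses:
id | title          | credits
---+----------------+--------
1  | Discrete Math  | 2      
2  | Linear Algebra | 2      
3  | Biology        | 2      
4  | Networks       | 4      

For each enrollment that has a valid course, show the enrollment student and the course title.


INNER JOIN keeps only enrollments rows whose course_id matches an id in courses. Walk through each enrollment:
  - enrollment 1 (Eve): course_id=3 -> matches Biology
  - enrollment 2 (Frank): course_id=NULL, no match -> dropped
  - enrollment 3 (Dave): course_id=3 -> matches Biology
  - enrollment 4 (Jack): course_id=3 -> matches Biology
So 1 of 4 rows is dropped.

SQL:
SELECT a.student, b.title AS course
FROM enrollments a
INNER JOIN courses b ON a.course_id = b.id

Result:
student | course 
--------+--------
Eve     | Biology
Dave    | Biology
Jack    | Biology


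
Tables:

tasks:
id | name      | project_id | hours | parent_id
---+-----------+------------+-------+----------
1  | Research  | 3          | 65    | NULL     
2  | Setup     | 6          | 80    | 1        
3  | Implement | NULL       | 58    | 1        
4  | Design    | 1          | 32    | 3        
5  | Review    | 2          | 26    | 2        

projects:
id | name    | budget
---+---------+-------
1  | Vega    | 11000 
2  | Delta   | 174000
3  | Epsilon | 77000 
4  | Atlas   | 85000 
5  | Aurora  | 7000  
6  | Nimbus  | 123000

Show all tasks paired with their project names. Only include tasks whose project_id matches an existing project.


INNER JOIN keeps only tasks rows whose project_id matches an id in projects. Walk through each task:
  - task 1 (Research): project_id=3 -> matches Epsilon
  - task 2 (Setup): project_id=6 -> matches Nimbus
  - task 3 (Implement): project_id=NULL, no match -> dropped
  - task 4 (Design): project_id=1 -> matches Vega
  - task 5 (Review): project_id=2 -> matches Delta
So 1 of 5 rows is dropped.

SQL:
SELECT a.name, b.name AS project
FROM tasks a
INNER JOIN projects b ON a.project_id = b.id

Result:
name     | project
---------+--------
Research | Epsilon
Setup    | Nimbus 
Design   | Vega   
Review   | Delta  


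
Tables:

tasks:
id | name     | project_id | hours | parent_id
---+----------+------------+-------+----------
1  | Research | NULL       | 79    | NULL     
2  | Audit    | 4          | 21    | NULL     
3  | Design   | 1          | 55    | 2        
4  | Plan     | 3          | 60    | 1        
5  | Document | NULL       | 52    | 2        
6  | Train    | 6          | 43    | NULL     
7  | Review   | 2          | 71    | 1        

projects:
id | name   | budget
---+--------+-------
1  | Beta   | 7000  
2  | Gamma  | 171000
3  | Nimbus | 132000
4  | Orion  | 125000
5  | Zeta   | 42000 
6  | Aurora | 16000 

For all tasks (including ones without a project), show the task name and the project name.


LEFT JOIN keeps every row from tasks (the left table); where project_id has no match in projects, the project columns become NULL. Walk through each task:
  - task 1 (Research): project_id=NULL, no match -> kept with NULL
  - task 2 (Audit): project_id=4 -> matches Orion
  - task 3 (Design): project_id=1 -> matches Beta
  - task 4 (Plan): project_id=3 -> matches Nimbus
  - task 5 (Document): project_id=NULL, no match -> kept with NULL
  - task 6 (Train): project_id=6 -> matches Aurora
  - task 7 (Review): project_id=2 -> matches Gamma
All 7 rows appear; 2 have NULL project.

SQL:
SELECT a.name, b.name AS project
FROM tasks a
LEFT JOIN projects b ON a.project_id = b.id

Result:
name     | project
---------+--------
Research | NULL   
Audit    | Orion  
Design   | Beta   
Plan     | Nimbus 
Document | NULL   
Train    | Aurora 
Review   | Gamma  


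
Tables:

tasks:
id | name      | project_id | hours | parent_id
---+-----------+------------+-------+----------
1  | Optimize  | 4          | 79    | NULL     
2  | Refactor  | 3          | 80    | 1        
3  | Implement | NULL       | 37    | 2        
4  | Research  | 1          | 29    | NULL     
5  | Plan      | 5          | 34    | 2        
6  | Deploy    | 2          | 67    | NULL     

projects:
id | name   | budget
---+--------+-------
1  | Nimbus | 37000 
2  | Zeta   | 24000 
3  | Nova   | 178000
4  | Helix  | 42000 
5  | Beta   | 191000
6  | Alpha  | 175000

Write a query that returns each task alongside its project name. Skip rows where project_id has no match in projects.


INNER JOIN keeps only tasks rows whose project_id matches an id in projects. Walk through each task:
  - task 1 (Optimize): project_id=4 -> matches Helix
  - task 2 (Refactor): project_id=3 -> matches Nova
  - task 3 (Implement): project_id=NULL, no match -> dropped
  - task 4 (Research): project_id=1 -> matches Nimbus
  - task 5 (Plan): project_id=5 -> matches Beta
  - task 6 (Deploy): project_id=2 -> matches Zeta
So 1 of 6 rows is dropped.

SQL:
SELECT a.name, b.name AS project
FROM tasks a
INNER JOIN projects b ON a.project_id = b.id

Result:
name     | project
---------+--------
Optimize | Helix  
Refactor | Nova   
Research | Nimbus 
Plan     | Beta   
Deploy   | Zeta   


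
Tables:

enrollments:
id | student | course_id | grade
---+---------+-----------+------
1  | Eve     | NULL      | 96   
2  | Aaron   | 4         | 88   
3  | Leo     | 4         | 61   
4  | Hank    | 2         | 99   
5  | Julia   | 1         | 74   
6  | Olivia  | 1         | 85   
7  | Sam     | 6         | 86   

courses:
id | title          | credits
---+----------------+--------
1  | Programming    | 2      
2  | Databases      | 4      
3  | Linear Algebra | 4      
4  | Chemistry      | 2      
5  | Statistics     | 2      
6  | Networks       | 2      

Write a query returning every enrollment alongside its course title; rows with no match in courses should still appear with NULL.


LEFT JOIN keeps every row from enrollments (the left table); where course_id has no match in courses, the course columns become NULL. Walk through each enrollment:
  - enrollment 1 (Eve): course_id=NULL, no match -> kept with NULL
  - enrollment 2 (Aaron): course_id=4 -> matches Chemistry
  - enrollment 3 (Leo): course_id=4 -> matches Chemistry
  - enrollment 4 (Hank): course_id=2 -> matches Databases
  - enrollment 5 (Julia): course_id=1 -> matches Programming
  - enrollment 6 (Olivia): course_id=1 -> matches Programming
  - enrollment 7 (Sam): course_id=6 -> matches Networks
All 7 rows appear; 1 has NULL course.

SQL:
SELECT a.student, b.title AS course
FROM enrollments a
LEFT JOIN courses b ON a.course_id = b.id

Result:
student | course     
--------+------------
Eve     | NULL       
Aaron   | Chemistry  
Leo     | Chemistry  
Hank    | Databases  
Julia   | Programming
Olivia  | Programming
Sam     | Networks   


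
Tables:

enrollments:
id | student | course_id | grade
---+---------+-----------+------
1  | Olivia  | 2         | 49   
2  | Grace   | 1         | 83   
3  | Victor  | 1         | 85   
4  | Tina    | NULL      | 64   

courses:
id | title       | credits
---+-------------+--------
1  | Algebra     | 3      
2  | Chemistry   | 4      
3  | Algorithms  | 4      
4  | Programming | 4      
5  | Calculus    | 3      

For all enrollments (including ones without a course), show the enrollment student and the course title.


LEFT JOIN keeps every row from enrollments (the left table); where course_id has no match in courses, the course columns become NULL. Walk through each enrollment:
  - enrollment 1 (Olivia): course_id=2 -> matches Chemistry
  - enrollment 2 (Grace): course_id=1 -> matches Algebra
  - enrollment 3 (Victor): course_id=1 -> matches Algebra
  - enrollment 4 (Tina): course_id=NULL, no match -> kept with NULL
All 4 rows appear; 1 has NULL course.

SQL:
SELECT a.student, b.title AS course
FROM enrollments a
LEFT JOIN courses b ON a.course_id = b.id

Result:
student | course   
--------+----------
Olivia  | Chemistry
Grace   | Algebra  
Victor  | Algebra  
Tina    | NULL     


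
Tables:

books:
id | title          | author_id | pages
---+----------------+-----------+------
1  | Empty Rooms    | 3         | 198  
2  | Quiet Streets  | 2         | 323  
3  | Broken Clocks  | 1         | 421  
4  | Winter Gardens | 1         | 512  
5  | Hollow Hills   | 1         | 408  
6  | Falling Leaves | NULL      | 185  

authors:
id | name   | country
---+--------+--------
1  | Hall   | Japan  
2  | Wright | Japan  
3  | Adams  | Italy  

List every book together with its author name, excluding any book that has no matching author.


INNER JOIN keeps only books rows whose author_id matches an id in authors. Walk through each book:
  - book 1 (Empty Rooms): author_id=3 -> matches Adams
  - book 2 (Quiet Streets): author_id=2 -> matches Wright
  - book 3 (Broken Clocks): author_id=1 -> matches Hall
  - book 4 (Winter Gardens): author_id=1 -> matches Hall
  - book 5 (Hollow Hills): author_id=1 -> matches Hall
  - book 6 (Falling Leaves): author_id=NULL, no match -> dropped
So 1 of 6 rows is dropped.

SQL:
SELECT a.title, b.name AS author
FROM books a
INNER JOIN authors b ON a.author_id = b.id

Result:
title          | author
---------------+-------
Empty Rooms    | Adams 
Quiet Streets  | Wright
Broken Clocks  | Hall  
Winter Gardens | Hall  
Hollow Hills   | Hall  


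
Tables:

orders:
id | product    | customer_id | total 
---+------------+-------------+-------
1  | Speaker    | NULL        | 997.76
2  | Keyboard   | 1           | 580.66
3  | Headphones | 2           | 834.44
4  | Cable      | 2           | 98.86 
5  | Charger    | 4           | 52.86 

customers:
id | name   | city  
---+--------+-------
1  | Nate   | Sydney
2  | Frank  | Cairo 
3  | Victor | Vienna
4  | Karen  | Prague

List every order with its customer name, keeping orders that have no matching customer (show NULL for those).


LEFT JOIN keeps every row from orders (the left table); where customer_id has no match in customers, the customer columns become NULL. Walk through each order:
  - order 1 (Speaker): customer_id=NULL, no match -> kept with NULL
  - order 2 (Keyboard): customer_id=1 -> matches Nate
  - order 3 (Headphones): customer_id=2 -> matches Frank
  - order 4 (Cable): customer_id=2 -> matches Frank
  - order 5 (Charger): customer_id=4 -> matches Karen
All 5 rows appear; 1 has NULL customer.

SQL:
SELECT a.product, b.name AS customer
FROM orders a
LEFT JOIN customers b ON a.customer_id = b.id

Result:
product    | customer
-----------+---------
Speaker    | NULL    
Keyboard   | Nate    
Headphones | Frank   
Cable      | Frank   
Charger    | Karen   


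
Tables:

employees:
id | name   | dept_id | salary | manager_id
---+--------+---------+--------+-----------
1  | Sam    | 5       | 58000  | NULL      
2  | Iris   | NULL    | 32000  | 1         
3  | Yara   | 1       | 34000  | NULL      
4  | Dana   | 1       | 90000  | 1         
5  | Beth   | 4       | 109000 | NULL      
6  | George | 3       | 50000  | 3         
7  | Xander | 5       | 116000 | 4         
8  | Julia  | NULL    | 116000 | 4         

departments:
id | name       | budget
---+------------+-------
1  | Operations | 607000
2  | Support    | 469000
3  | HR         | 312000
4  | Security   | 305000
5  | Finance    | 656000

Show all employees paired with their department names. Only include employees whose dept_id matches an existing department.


INNER JOIN keeps only employees rows whose dept_id matches an id in departments. Walk through each employee:
  - employee 1 (Sam): dept_id=5 -> matches Finance
  - employee 2 (Iris): dept_id=NULL, no match -> dropped
  - employee 3 (Yara): dept_id=1 -> matches Operations
  - employee 4 (Dana): dept_id=1 -> matches Operations
  - employee 5 (Beth): dept_id=4 -> matches Security
  - employee 6 (George): dept_id=3 -> matches HR
  - employee 7 (Xander): dept_id=5 -> matches Finance
  - employee 8 (Julia): dept_id=NULL, no match -> dropped
So 2 of 8 rows are dropped.

SQL:
SELECT a.name, b.name AS department
FROM employees a
INNER JOIN departments b ON a.dept_id = b.id

Result:
name   | department
-------+-----------
Sam    | Finance   
Yara   | Operations
Dana   | Operations
Beth   | Security  
George | HR        
Xander | Finance   


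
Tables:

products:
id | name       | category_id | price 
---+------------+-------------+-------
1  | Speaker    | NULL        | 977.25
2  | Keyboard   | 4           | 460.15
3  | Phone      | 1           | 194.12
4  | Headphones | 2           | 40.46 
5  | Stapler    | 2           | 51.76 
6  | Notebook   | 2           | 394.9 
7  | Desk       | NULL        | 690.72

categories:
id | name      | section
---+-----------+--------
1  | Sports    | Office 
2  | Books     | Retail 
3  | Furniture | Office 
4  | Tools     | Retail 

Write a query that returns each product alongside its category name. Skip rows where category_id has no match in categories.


INNER JOIN keeps only products rows whose category_id matches an id in categories. Walk through each product:
  - product 1 (Speaker): category_id=NULL, no match -> dropped
  - product 2 (Keyboard): category_id=4 -> matches Tools
  - product 3 (Phone): category_id=1 -> matches Sports
  - product 4 (Headphones): category_id=2 -> matches Books
  - product 5 (Stapler): category_id=2 -> matches Books
  - product 6 (Notebook): category_id=2 -> matches Books
  - product 7 (Desk): category_id=NULL, no match -> dropped
So 2 of 7 rows are dropped.

SQL:
SELECT a.name, b.name AS category
FROM products a
INNER JOIN categories b ON a.category_id = b.id

Result:
name       | category
-----------+---------
Keyboard   | Tools   
Phone      | Sports  
Headphones | Books   
Stapler    | Books   
Notebook   | Books   


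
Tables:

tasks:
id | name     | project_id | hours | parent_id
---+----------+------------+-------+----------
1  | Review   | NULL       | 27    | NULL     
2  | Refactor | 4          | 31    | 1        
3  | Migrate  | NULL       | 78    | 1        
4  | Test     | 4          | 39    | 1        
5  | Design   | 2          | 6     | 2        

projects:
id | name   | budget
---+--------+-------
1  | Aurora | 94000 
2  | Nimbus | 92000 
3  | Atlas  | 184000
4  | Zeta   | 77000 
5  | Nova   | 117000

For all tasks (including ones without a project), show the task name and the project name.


LEFT JOIN keeps every row from tasks (the left table); where project_id has no match in projects, the project columns become NULL. Walk through each task:
  - task 1 (Review): project_id=NULL, no match -> kept with NULL
  - task 2 (Refactor): project_id=4 -> matches Zeta
  - task 3 (Migrate): project_id=NULL, no match -> kept with NULL
  - task 4 (Test): project_id=4 -> matches Zeta
  - task 5 (Design): project_id=2 -> matches Nimbus
All 5 rows appear; 2 have NULL project.

SQL:
SELECT a.name, b.name AS project
FROM tasks a
LEFT JOIN projects b ON a.project_id = b.id

Result:
name     | project
---------+--------
Review   | NULL   
Refactor | Zeta   
Migrate  | NULL   
Test     | Zeta   
Design   | Nimbus 


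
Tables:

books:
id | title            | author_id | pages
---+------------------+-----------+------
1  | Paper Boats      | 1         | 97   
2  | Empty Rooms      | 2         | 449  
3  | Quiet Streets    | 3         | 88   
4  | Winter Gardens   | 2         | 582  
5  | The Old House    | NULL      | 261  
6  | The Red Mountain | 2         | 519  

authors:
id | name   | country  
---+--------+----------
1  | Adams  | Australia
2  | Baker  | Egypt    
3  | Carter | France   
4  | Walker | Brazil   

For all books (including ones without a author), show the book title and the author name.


LEFT JOIN keeps every row from books (the left table); where author_id has no match in authors, the author columns become NULL. Walk through each book:
  - book 1 (Paper Boats): author_id=1 -> matches Adams
  - book 2 (Empty Rooms): author_id=2 -> matches Baker
  - book 3 (Quiet Streets): author_id=3 -> matches Carter
  - book 4 (Winter Gardens): author_id=2 -> matches Baker
  - book 5 (The Old House): author_id=NULL, no match -> kept with NULL
  - book 6 (The Red Mountain): author_id=2 -> matches Baker
All 6 rows appear; 1 has NULL author.

SQL:
SELECT a.title, b.name AS author
FROM books a
LEFT JOIN authors b ON a.author_id = b.id

Result:
title            | author
-----------------+-------
Paper Boats      | Adams 
Empty Rooms      | Baker 
Quiet Streets    | Carter
Winter Gardens   | Baker 
The Old House    | NULL  
The Red Mountain | Baker 


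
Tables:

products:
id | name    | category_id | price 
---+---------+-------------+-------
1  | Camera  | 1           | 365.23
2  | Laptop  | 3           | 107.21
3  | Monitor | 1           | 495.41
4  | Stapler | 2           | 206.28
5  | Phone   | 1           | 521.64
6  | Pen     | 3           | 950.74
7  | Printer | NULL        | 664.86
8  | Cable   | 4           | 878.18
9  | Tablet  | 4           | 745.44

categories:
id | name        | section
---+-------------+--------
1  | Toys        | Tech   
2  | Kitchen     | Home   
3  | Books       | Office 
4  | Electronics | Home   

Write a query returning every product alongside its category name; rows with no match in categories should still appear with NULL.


LEFT JOIN keeps every row from products (the left table); where category_id has no match in categories, the category columns become NULL. Walk through each product:
  - product 1 (Camera): category_id=1 -> matches Toys
  - product 2 (Laptop): category_id=3 -> matches Books
  - product 3 (Monitor): category_id=1 -> matches Toys
  - product 4 (Stapler): category_id=2 -> matches Kitchen
  - product 5 (Phone): category_id=1 -> matches Toys
  - product 6 (Pen): category_id=3 -> matches Books
  - product 7 (Printer): category_id=NULL, no match -> kept with NULL
  - product 8 (Cable): category_id=4 -> matches Electronics
  - product 9 (Tablet): category_id=4 -> matches Electronics
All 9 rows appear; 1 has NULL category.

SQL:
SELECT a.name, b.name AS category
FROM products a
LEFT JOIN categories b ON a.category_id = b.id

Result:
name    | category   
--------+------------
Camera  | Toys       
Laptop  | Books      
Monitor | Toys       
Stapler | Kitchen    
Phone   | Toys       
Pen     | Books      
Printer | NULL       
Cable   | Electronics
Tablet  | Electronics


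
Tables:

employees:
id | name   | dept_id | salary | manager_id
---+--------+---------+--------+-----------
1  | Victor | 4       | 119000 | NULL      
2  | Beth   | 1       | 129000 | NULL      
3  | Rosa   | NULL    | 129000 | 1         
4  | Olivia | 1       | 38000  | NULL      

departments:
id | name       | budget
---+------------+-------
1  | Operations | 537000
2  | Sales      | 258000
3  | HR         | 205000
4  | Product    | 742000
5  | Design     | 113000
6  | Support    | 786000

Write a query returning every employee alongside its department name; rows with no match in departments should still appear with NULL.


LEFT JOIN keeps every row from employees (the left table); where dept_id has no match in departments, the department columns become NULL. Walk through each employee:
  - employee 1 (Victor): dept_id=4 -> matches Product
  - employee 2 (Beth): dept_id=1 -> matches Operations
  - employee 3 (Rosa): dept_id=NULL, no match -> kept with NULL
  - employee 4 (Olivia): dept_id=1 -> matches Operations
All 4 rows appear; 1 has NULL department.

SQL:
SELECT a.name, b.name AS department
FROM employees a
LEFT JOIN departments b ON a.dept_id = b.id

Result:
name   | department
-------+-----------
Victor | Product   
Beth   | Operations
Rosa   | NULL      
Olivia | Operations


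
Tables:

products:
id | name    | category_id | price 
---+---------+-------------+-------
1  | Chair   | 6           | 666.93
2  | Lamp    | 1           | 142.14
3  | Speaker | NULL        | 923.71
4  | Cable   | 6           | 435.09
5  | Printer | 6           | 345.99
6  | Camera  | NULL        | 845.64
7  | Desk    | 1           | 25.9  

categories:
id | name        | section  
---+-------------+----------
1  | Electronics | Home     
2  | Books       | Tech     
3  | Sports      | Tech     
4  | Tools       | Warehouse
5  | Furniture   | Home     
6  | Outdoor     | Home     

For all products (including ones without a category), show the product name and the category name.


LEFT JOIN keeps every row from products (the left table); where category_id has no match in categories, the category columns become NULL. Walk through each product:
  - product 1 (Chair): category_id=6 -> matches Outdoor
  - product 2 (Lamp): category_id=1 -> matches Electronics
  - product 3 (Speaker): category_id=NULL, no match -> kept with NULL
  - product 4 (Cable): category_id=6 -> matches Outdoor
  - product 5 (Printer): category_id=6 -> matches Outdoor
  - product 6 (Camera): category_id=NULL, no match -> kept with NULL
  - product 7 (Desk): category_id=1 -> matches Electronics
All 7 rows appear; 2 have NULL category.

SQL:
SELECT a.name, b.name AS category
FROM products a
LEFT JOIN categories b ON a.category_id = b.id

Result:
name    | category   
--------+------------
Chair   | Outdoor    
Lamp    | Electronics
Speaker | NULL       
Cable   | Outdoor    
Printer | Outdoor    
Camera  | NULL       
Desk    | Electronics


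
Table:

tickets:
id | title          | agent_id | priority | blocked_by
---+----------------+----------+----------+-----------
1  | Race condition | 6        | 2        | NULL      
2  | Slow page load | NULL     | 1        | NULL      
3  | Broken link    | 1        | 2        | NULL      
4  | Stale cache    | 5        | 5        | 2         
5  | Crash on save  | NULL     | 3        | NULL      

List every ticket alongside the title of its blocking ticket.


This is a self-join: tickets is joined to a second copy of itself, matching each row's blocked_by to another row's id. Use LEFT JOIN so rows with blocked_by=NULL are kept.
  - ticket 1 (Race condition): blocked_by=NULL -> NULL
  - ticket 2 (Slow page load): blocked_by=NULL -> NULL
  - ticket 3 (Broken link): blocked_by=NULL -> NULL
  - ticket 4 (Stale cache): blocked_by=2 -> Slow page load
  - ticket 5 (Crash on save): blocked_by=NULL -> NULL

SQL:
SELECT a.title AS item, b.title AS blocked_by
FROM tickets a
LEFT JOIN tickets b ON a.blocked_by = b.id

Result:
item           | blocked_by    
---------------+---------------
Race condition | NULL          
Slow page load | NULL          
Broken link    | NULL          
Stale cache    | Slow page load
Crash on save  | NULL          


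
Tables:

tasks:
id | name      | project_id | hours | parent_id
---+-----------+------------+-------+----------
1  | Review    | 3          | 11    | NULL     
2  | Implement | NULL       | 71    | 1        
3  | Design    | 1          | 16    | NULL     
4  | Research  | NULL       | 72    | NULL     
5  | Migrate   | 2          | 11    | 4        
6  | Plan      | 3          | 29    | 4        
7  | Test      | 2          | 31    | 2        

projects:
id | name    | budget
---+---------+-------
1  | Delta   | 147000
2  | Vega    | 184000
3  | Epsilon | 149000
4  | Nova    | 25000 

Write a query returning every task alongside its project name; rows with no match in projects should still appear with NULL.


LEFT JOIN keeps every row from tasks (the left table); where project_id has no match in projects, the project columns become NULL. Walk through each task:
  - task 1 (Review): project_id=3 -> matches Epsilon
  - task 2 (Implement): project_id=NULL, no match -> kept with NULL
  - task 3 (Design): project_id=1 -> matches Delta
  - task 4 (Research): project_id=NULL, no match -> kept with NULL
  - task 5 (Migrate): project_id=2 -> matches Vega
  - task 6 (Plan): project_id=3 -> matches Epsilon
  - task 7 (Test): project_id=2 -> matches Vega
All 7 rows appear; 2 have NULL project.

SQL:
SELECT a.name, b.name AS project
FROM tasks a
LEFT JOIN projects b ON a.project_id = b.id

Result:
name      | project
----------+--------
Review    | Epsilon
Implement | NULL   
Design    | Delta  
Research  | NULL   
Migrate   | Vega   
Plan      | Epsilon
Test      | Vega   


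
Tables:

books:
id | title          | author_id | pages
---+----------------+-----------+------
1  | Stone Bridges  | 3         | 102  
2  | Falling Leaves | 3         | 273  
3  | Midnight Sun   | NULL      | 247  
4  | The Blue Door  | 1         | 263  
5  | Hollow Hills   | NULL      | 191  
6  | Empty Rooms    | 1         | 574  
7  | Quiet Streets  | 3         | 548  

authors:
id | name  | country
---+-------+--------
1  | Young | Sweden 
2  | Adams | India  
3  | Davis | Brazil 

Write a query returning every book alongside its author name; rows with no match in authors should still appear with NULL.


LEFT JOIN keeps every row from books (the left table); where author_id has no match in authors, the author columns become NULL. Walk through each book:
  - book 1 (Stone Bridges): author_id=3 -> matches Davis
  - book 2 (Falling Leaves): author_id=3 -> matches Davis
  - book 3 (Midnight Sun): author_id=NULL, no match -> kept with NULL
  - book 4 (The Blue Door): author_id=1 -> matches Young
  - book 5 (Hollow Hills): author_id=NULL, no match -> kept with NULL
  - book 6 (Empty Rooms): author_id=1 -> matches Young
  - book 7 (Quiet Streets): author_id=3 -> matches Davis
All 7 rows appear; 2 have NULL author.

SQL:
SELECT a.title, b.name AS author
FROM books a
LEFT JOIN authors b ON a.author_id = b.id

Result:
title          | author
---------------+-------
Stone Bridges  | Davis 
Falling Leaves | Davis 
Midnight Sun   | NULL  
The Blue Door  | Young 
Hollow Hills   | NULL  
Empty Rooms    | Young 
Quiet Streets  | Davis 


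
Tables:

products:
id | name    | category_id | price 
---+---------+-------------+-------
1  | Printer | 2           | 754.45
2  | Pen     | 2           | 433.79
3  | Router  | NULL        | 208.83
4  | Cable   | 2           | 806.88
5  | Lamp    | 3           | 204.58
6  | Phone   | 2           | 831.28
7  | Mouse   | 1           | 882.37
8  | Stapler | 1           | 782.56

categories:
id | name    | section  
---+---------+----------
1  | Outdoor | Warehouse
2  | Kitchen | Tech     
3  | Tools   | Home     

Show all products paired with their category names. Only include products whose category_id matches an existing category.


INNER JOIN keeps only products rows whose category_id matches an id in categories. Walk through each product:
  - product 1 (Printer): category_id=2 -> matches Kitchen
  - product 2 (Pen): category_id=2 -> matches Kitchen
  - product 3 (Router): category_id=NULL, no match -> dropped
  - product 4 (Cable): category_id=2 -> matches Kitchen
  - product 5 (Lamp): category_id=3 -> matches Tools
  - product 6 (Phone): category_id=2 -> matches Kitchen
  - product 7 (Mouse): category_id=1 -> matches Outdoor
  - product 8 (Stapler): category_id=1 -> matches Outdoor
So 1 of 8 rows is dropped.

SQL:
SELECT a.name, b.name AS category
FROM products a
INNER JOIN categories b ON a.category_id = b.id

Result:
name    | category
--------+---------
Printer | Kitchen 
Pen     | Kitchen 
Cable   | Kitchen 
Lamp    | Tools   
Phone   | Kitchen 
Mouse   | Outdoor 
Stapler | Outdoor 


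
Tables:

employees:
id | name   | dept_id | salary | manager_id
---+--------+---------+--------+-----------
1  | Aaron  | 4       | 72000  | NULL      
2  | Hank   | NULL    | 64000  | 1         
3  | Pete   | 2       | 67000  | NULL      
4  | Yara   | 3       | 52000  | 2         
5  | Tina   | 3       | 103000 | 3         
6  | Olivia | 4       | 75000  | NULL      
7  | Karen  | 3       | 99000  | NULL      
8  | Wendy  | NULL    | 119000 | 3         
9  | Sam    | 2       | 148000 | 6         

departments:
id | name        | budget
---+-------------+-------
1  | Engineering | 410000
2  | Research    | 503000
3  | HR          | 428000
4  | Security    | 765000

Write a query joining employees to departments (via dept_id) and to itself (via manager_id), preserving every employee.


Two LEFT JOINs from the same base table employees: one to departments via dept_id, one to employees itself via manager_id. Both are LEFT so every employee is preserved.
Match against departments:
  - employee 1 (Aaron): dept_id=4 -> matches Security
  - employee 2 (Hank): dept_id=NULL, no match -> kept with NULL
  - employee 3 (Pete): dept_id=2 -> matches Research
  - employee 4 (Yara): dept_id=3 -> matches HR
  - employee 5 (Tina): dept_id=3 -> matches HR
  - employee 6 (Olivia): dept_id=4 -> matches Security
  - employee 7 (Karen): dept_id=3 -> matches HR
  - employee 8 (Wendy): dept_id=NULL, no match -> kept with NULL
  - employee 9 (Sam): dept_id=2 -> matches Research
Match against employees (self):
  - employee 1 (Aaron): manager_id=NULL -> NULL
  - employee 2 (Hank): manager_id=1 -> Aaron
  - employee 3 (Pete): manager_id=NULL -> NULL
  - employee 4 (Yara): manager_id=2 -> Hank
  - employee 5 (Tina): manager_id=3 -> Pete
  - employee 6 (Olivia): manager_id=NULL -> NULL
  - employee 7 (Karen): manager_id=NULL -> NULL
  - employee 8 (Wendy): manager_id=3 -> Pete
  - employee 9 (Sam): manager_id=6 -> Olivia

SQL:
SELECT a.name, b.name AS department, c.name AS manager
FROM employees a
LEFT JOIN departments b ON a.dept_id = b.id
LEFT JOIN employees c ON a.manager_id = c.id

Result:
name   | department | manager
-------+------------+--------
Aaron  | Security   | NULL   
Hank   | NULL       | Aaron  
Pete   | Research   | NULL   
Yara   | HR         | Hank   
Tina   | HR         | Pete   
Olivia | Security   | NULL   
Karen  | HR         | NULL   
Wendy  | NULL       | Pete   
Sam    | Research   | Olivia 


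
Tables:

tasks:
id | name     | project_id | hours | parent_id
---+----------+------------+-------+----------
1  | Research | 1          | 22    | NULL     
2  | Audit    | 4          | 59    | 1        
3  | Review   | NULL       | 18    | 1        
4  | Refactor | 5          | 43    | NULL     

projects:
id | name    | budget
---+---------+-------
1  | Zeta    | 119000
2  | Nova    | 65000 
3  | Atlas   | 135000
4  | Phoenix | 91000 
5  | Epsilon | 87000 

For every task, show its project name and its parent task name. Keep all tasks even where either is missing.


Two LEFT JOINs from the same base table tasks: one to projects via project_id, one to tasks itself via parent_id. Both are LEFT so every task is preserved.
Match against projects:
  - task 1 (Research): project_id=1 -> matches Zeta
  - task 2 (Audit): project_id=4 -> matches Phoenix
  - task 3 (Review): project_id=NULL, no match -> kept with NULL
  - task 4 (Refactor): project_id=5 -> matches Epsilon
Match against tasks (self):
  - task 1 (Research): parent_id=NULL -> NULL
  - task 2 (Audit): parent_id=1 -> Research
  - task 3 (Review): parent_id=1 -> Research
  - task 4 (Refactor): parent_id=NULL -> NULL

SQL:
SELECT a.name, b.name AS project, c.name AS parent
FROM tasks a
LEFT JOIN projects b ON a.project_id = b.id
LEFT JOIN tasks c ON a.parent_id = c.id

Result:
name     | project | parent  
---------+---------+---------
Research | Zeta    | NULL    
Audit    | Phoenix | Research
Review   | NULL    | Research
Refactor | Epsilon | NULL    
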